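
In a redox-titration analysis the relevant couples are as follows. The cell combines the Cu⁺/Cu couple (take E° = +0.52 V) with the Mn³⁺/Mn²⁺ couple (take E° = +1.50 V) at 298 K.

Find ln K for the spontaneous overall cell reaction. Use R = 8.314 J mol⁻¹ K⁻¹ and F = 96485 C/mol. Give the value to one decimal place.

Cathode: Mn³⁺/Mn²⁺; anode: Cu⁺/Cu. E°cell = (+1.50) − (+0.52) = +0.98 V, with n = 1.
ΔG° = −nFE° = −RT ln K, so ln K = nFE°/(RT) = (1)(96485)(+0.98) / ((8.314)(298)) = 38.165.

38.2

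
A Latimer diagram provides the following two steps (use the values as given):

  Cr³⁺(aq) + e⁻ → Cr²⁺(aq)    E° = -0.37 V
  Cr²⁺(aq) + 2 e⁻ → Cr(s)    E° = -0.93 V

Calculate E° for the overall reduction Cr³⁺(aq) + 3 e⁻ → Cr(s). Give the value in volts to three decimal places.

Since ΔG° = −nFE° is additive over sequential reductions, n₃E°₃ = n₁E°₁ + n₂E°₂.
E°₃ = (1×-0.37 + 2×-0.93) / 3 = (-2.230) / 3 = -0.743 V.

-0.743 V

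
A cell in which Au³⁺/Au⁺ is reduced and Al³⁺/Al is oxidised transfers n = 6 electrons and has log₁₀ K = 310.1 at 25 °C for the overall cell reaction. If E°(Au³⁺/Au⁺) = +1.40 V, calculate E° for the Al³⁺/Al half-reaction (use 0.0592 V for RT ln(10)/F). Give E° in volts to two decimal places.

-1.66 V

E°cell = (0.0592/n)·log K = (0.0592/6)(310.1) = +3.060 V.
Since Au³⁺/Au⁺ is the cathode and Al³⁺/Al the anode, E°cell = E°(Au³⁺/Au⁺) − E°(Al³⁺/Al).
So E°(Al³⁺/Al) = E°(Au³⁺/Au⁺) − E°cell = (+1.40) − (+3.060) = -1.66 V.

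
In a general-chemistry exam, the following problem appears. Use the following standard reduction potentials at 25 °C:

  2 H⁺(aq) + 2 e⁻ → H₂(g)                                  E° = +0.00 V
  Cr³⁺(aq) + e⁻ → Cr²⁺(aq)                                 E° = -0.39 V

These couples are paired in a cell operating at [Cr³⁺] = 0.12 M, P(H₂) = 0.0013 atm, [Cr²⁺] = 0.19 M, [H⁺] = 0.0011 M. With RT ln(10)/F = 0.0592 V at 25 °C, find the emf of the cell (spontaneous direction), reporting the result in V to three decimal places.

+0.312 V

H⁺/H₂ is the cathode (higher E°), Cr³⁺/Cr²⁺ the anode: E°cell = +0.00 − (-0.39) = +0.39 V, n = 2.
Overall: 2 H⁺(aq) + 2 Cr²⁺(aq) → H₂(g) + 2 Cr³⁺(aq)
Q = P(H₂)·[Cr³⁺]^2 / ([H⁺]^2·[Cr²⁺]^2); log Q = 2.632.
E = E° − (0.0592/n) log Q = +0.39 − (0.0592/2)(2.632) = +0.312 V.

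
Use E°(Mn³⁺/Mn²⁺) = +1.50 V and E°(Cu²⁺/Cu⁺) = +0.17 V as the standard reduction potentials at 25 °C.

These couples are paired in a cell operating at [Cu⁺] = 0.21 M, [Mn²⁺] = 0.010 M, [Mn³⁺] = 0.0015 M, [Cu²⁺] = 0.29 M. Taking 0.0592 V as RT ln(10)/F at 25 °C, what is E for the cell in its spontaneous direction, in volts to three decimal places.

Mn³⁺/Mn²⁺ is the cathode (higher E°), Cu²⁺/Cu⁺ the anode: E°cell = +1.50 − (+0.17) = +1.33 V, n = 1.
Overall: Mn³⁺(aq) + Cu⁺(aq) → Mn²⁺(aq) + Cu²⁺(aq)
Q = [Mn²⁺]·[Cu²⁺] / ([Mn³⁺]·[Cu⁺]); log Q = 0.964.
E = E° − (0.0592/n) log Q = +1.33 − (0.0592/1)(0.964) = +1.273 V.

+1.273 V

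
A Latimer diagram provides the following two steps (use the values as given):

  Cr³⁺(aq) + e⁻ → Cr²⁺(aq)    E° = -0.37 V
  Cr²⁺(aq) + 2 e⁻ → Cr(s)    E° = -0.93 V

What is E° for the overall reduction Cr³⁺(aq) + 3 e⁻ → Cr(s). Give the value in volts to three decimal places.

-0.743 V

Standard free energies of sequential steps add: ΔG°₃ = ΔG°₁ + ΔG°₂, so n₃E°₃ = n₁E°₁ + n₂E°₂.
E°₃ = (1×-0.37 + 2×-0.93) / 3 = (-2.230) / 3 = -0.743 V.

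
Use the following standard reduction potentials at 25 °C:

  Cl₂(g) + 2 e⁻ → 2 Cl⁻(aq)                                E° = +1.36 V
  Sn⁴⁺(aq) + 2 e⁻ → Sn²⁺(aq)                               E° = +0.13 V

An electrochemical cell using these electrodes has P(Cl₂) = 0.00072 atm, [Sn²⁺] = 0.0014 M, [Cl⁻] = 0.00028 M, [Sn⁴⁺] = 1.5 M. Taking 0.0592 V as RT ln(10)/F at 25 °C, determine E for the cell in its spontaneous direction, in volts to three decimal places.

Cl₂/Cl⁻ is the cathode (higher E°), Sn⁴⁺/Sn²⁺ the anode: E°cell = +1.36 − (+0.13) = +1.23 V, n = 2.
Overall: Cl₂(g) + Sn²⁺(aq) → 2 Cl⁻(aq) + Sn⁴⁺(aq)
Q = [Cl⁻]^2·[Sn⁴⁺] / (P(Cl₂)·[Sn²⁺]); log Q = -0.933.
E = E° − (0.0592/n) log Q = +1.23 − (0.0592/2)(-0.933) = +1.258 V.

+1.258 V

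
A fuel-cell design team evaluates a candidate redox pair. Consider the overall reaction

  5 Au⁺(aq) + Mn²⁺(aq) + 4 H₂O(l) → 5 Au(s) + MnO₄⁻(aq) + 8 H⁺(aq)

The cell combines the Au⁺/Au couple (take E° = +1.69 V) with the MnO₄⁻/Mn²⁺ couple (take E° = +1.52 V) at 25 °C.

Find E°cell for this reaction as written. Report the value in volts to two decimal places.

+0.17 V

The Au⁺/Au couple has the higher reduction potential, so it is the cathode; MnO₄⁻/Mn²⁺ is oxidised at the anode.
E°cell = E°(cathode) − E°(anode) = (+1.69) − (+1.52) = +0.17 V.
Since E°cell > 0, the reaction is spontaneous under standard conditions.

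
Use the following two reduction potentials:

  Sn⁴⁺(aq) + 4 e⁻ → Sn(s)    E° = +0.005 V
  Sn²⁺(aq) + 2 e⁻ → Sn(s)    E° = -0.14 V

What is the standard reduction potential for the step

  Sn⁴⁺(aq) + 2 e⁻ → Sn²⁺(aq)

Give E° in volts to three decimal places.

+0.150 V

Sequential free energies add, so n₃E°₃ = n₁E°₁ + n₂E°₂.
With n₃ = 4, and the known step contributing 2×(-0.14) V, the unknown satisfies 2·E° = 4×(+0.005) − 2×(-0.14) = +0.300.
E° = +0.300 / 2 = +0.150 V.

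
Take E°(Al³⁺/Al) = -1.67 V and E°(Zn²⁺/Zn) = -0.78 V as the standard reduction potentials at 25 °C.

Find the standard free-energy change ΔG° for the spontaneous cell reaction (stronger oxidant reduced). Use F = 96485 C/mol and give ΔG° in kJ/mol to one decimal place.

-515.2 kJ/mol

Zn²⁺/Zn (E° = -0.78 V) is the cathode; Al³⁺/Al (E° = -1.67 V) is the anode, so E°cell = +0.89 V.
Balancing electrons gives n = 6 (lcm of 2 and 3).
ΔG° = −nFE° = −(6)(96485)(+0.89) = -515,230 J = -515.2 kJ/mol.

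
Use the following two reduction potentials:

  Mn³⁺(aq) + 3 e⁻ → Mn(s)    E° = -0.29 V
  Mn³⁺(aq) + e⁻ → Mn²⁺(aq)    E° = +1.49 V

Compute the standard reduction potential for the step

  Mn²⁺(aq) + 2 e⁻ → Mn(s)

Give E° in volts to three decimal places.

-1.180 V

Sequential free energies add, so n₃E°₃ = n₁E°₁ + n₂E°₂.
With n₃ = 3, and the known step contributing 1×(+1.49) V, the unknown satisfies 2·E° = 3×(-0.29) − 1×(+1.49) = -2.360.
E° = -2.360 / 2 = -1.180 V.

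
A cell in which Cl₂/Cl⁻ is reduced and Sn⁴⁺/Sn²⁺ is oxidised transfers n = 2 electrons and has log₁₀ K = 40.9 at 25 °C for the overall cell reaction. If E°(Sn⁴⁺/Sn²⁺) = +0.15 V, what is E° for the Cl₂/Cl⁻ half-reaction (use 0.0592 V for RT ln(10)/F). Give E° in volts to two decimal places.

E°cell = (0.0592/n)·log K = (0.0592/2)(40.9) = +1.211 V.
Since Cl₂/Cl⁻ is the cathode and Sn⁴⁺/Sn²⁺ the anode, E°cell = E°(Cl₂/Cl⁻) − E°(Sn⁴⁺/Sn²⁺).
So E°(Cl₂/Cl⁻) = E°cell + E°(Sn⁴⁺/Sn²⁺) = +1.211 + (+0.15) = +1.36 V.

+1.36 V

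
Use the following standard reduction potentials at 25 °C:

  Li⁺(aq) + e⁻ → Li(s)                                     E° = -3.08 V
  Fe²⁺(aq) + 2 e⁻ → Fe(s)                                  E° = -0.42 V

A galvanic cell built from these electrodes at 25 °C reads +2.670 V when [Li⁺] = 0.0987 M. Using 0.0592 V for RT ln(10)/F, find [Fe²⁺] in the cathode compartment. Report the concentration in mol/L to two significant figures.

0.021 M

Fe²⁺/Fe is the cathode, Li⁺/Li the anode: E°cell = +2.66 V, n = 2.
Overall reaction: Fe²⁺(aq) + 2 Li(s) → Fe(s) + 2 Li⁺(aq); Q = [Li⁺]^2/[Fe²⁺]^1.
From E = E° − (0.0592/n) log Q: log Q = (E° − E)·n/0.0592 = (+2.66 − (+2.670))·2/0.0592 = -0.3378.
So 1·log[Fe²⁺] = 2·log(0.0987) − log Q = -2.0114 − (-0.3378) = -1.6736; [Fe²⁺] = 10^(-1.6736) ≈ 0.021 M.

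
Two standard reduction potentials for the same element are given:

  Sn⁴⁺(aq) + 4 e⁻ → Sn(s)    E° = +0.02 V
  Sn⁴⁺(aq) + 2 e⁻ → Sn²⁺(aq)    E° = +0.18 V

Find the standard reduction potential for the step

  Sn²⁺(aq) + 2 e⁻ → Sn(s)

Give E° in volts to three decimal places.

Sequential free energies add, so n₃E°₃ = n₁E°₁ + n₂E°₂.
With n₃ = 4, and the known step contributing 2×(+0.18) V, the unknown satisfies 2·E° = 4×(+0.02) − 2×(+0.18) = -0.280.
E° = -0.280 / 2 = -0.140 V.

-0.140 V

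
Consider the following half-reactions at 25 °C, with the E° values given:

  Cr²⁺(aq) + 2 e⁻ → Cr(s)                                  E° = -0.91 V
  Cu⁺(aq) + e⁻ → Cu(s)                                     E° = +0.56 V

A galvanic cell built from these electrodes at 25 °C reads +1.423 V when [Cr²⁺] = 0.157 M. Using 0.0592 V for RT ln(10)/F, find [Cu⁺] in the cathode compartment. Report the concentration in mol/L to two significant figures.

0.064 M

Cu⁺/Cu is the cathode, Cr²⁺/Cr the anode: E°cell = +1.47 V, n = 2.
Overall reaction: 2 Cu⁺(aq) + Cr(s) → 2 Cu(s) + Cr²⁺(aq); Q = [Cr²⁺]^1/[Cu⁺]^2.
From E = E° − (0.0592/n) log Q: log Q = (E° − E)·n/0.0592 = (+1.47 − (+1.423))·2/0.0592 = 1.5878.
So 2·log[Cu⁺] = 1·log(0.157) − log Q = -0.8041 − (1.5878) = -2.3919; log[Cu⁺] = -2.3919 / 2 = -1.1960; [Cu⁺] = 10^(-1.1960) ≈ 0.064 M.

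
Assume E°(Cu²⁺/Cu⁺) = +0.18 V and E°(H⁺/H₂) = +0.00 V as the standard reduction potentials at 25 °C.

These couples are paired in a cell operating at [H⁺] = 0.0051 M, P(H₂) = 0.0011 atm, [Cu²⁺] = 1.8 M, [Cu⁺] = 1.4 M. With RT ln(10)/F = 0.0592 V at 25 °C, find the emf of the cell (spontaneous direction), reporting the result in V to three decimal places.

+0.235 V

Cu²⁺/Cu⁺ is the cathode (higher E°), H⁺/H₂ the anode: E°cell = +0.18 − (+0.00) = +0.18 V, n = 2.
Overall: 2 Cu²⁺(aq) + H₂(g) → 2 Cu⁺(aq) + 2 H⁺(aq)
Q = [Cu⁺]^2·[H⁺]^2 / ([Cu²⁺]^2·P(H₂)); log Q = -1.845.
E = E° − (0.0592/n) log Q = +0.18 − (0.0592/2)(-1.845) = +0.235 V.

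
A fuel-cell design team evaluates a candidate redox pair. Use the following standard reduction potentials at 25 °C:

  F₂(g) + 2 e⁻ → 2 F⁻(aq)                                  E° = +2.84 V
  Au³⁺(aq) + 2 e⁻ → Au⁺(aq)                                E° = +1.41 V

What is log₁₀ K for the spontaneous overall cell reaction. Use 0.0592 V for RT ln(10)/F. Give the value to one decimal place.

48.3

Cathode: F₂/F⁻; anode: Au³⁺/Au⁺. E°cell = +1.43 V, n = 2.
log K = nE°cell / 0.0592 = (2)(+1.43) / 0.0592 = 48.3.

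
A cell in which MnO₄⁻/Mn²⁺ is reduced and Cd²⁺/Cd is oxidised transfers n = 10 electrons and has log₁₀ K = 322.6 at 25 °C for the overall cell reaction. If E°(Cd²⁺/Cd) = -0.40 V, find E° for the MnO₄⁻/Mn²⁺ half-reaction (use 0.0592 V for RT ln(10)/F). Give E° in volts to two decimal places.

+1.51 V

E°cell = (0.0592/n)·log K = (0.0592/10)(322.6) = +1.910 V.
Since MnO₄⁻/Mn²⁺ is the cathode and Cd²⁺/Cd the anode, E°cell = E°(MnO₄⁻/Mn²⁺) − E°(Cd²⁺/Cd).
So E°(MnO₄⁻/Mn²⁺) = E°cell + E°(Cd²⁺/Cd) = +1.910 + (-0.40) = +1.51 V.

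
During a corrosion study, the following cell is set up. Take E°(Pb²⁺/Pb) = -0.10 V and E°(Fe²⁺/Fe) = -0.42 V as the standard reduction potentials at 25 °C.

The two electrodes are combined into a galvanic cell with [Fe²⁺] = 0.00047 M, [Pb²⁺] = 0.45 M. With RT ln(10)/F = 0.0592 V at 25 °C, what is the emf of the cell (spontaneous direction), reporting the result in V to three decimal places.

Pb²⁺/Pb is the cathode (higher E°), Fe²⁺/Fe the anode: E°cell = -0.10 − (-0.42) = +0.32 V, n = 2.
Overall: Pb²⁺(aq) + Fe(s) → Pb(s) + Fe²⁺(aq)
Q = [Fe²⁺] / ([Pb²⁺]); log Q = -2.981.
E = E° − (0.0592/n) log Q = +0.32 − (0.0592/2)(-2.981) = +0.408 V.

+0.408 V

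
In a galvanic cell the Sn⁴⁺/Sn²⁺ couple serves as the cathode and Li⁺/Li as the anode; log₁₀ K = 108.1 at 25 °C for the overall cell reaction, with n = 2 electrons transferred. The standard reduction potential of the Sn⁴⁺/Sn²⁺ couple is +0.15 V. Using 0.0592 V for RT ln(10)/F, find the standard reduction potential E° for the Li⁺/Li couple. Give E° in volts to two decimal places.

-3.05 V

E°cell = (0.0592/n)·log K = (0.0592/2)(108.1) = +3.200 V.
Since Sn⁴⁺/Sn²⁺ is the cathode and Li⁺/Li the anode, E°cell = E°(Sn⁴⁺/Sn²⁺) − E°(Li⁺/Li).
So E°(Li⁺/Li) = E°(Sn⁴⁺/Sn²⁺) − E°cell = (+0.15) − (+3.200) = -3.05 V.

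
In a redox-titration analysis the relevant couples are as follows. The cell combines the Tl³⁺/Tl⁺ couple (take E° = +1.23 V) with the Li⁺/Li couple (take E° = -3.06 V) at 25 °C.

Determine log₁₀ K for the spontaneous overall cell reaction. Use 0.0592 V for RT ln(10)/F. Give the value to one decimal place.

144.9

Cathode: Tl³⁺/Tl⁺; anode: Li⁺/Li. E°cell = +4.29 V, n = 2.
log K = nE°cell / 0.0592 = (2)(+4.29) / 0.0592 = 144.9.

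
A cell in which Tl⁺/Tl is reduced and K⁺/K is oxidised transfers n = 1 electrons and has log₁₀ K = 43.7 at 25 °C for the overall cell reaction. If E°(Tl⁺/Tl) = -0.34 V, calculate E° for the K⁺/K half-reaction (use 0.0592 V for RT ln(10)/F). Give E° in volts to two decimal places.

E°cell = (0.0592/n)·log K = (0.0592/1)(43.7) = +2.587 V.
Since Tl⁺/Tl is the cathode and K⁺/K the anode, E°cell = E°(Tl⁺/Tl) − E°(K⁺/K).
So E°(K⁺/K) = E°(Tl⁺/Tl) − E°cell = (-0.34) − (+2.587) = -2.93 V.

-2.93 V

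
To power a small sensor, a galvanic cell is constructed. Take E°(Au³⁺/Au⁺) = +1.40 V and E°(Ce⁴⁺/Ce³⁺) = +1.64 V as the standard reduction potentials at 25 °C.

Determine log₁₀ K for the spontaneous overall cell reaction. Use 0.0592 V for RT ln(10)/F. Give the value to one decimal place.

Cathode: Ce⁴⁺/Ce³⁺; anode: Au³⁺/Au⁺. E°cell = +0.24 V, n = 2.
log K = nE°cell / 0.0592 = (2)(+0.24) / 0.0592 = 8.1.

8.1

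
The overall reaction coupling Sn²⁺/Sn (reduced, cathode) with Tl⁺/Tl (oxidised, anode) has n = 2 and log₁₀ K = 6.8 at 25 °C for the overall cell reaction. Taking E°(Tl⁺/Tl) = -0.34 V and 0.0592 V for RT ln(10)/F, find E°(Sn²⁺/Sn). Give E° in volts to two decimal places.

E°cell = (0.0592/n)·log K = (0.0592/2)(6.8) = +0.201 V.
Since Sn²⁺/Sn is the cathode and Tl⁺/Tl the anode, E°cell = E°(Sn²⁺/Sn) − E°(Tl⁺/Tl).
So E°(Sn²⁺/Sn) = E°cell + E°(Tl⁺/Tl) = +0.201 + (-0.34) = -0.14 V.

-0.14 V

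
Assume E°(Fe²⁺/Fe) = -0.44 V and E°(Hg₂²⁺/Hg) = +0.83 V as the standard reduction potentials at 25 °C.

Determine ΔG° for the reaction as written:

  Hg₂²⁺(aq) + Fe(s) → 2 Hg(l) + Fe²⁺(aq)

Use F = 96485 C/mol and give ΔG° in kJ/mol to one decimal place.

-245.1 kJ/mol

As written, Hg₂²⁺/Hg is reduced (cathode) and Fe²⁺/Fe is oxidised (anode), so E°cell = (+0.83) − (-0.44) = +1.27 V.
Balancing electrons gives n = 2.
ΔG° = −nFE° = −(2)(96485)(+1.27) = -245,072 J = -245.1 kJ/mol.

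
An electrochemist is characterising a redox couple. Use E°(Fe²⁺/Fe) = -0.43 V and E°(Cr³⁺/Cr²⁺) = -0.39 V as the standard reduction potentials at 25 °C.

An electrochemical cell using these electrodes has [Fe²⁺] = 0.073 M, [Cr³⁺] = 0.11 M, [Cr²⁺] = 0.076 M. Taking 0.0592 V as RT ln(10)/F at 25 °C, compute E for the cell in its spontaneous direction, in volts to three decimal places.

+0.083 V

Cr³⁺/Cr²⁺ is the cathode (higher E°), Fe²⁺/Fe the anode: E°cell = -0.39 − (-0.43) = +0.04 V, n = 2.
Overall: 2 Cr³⁺(aq) + Fe(s) → 2 Cr²⁺(aq) + Fe²⁺(aq)
Q = [Cr²⁺]^2·[Fe²⁺] / ([Cr³⁺]^2); log Q = -1.458.
E = E° − (0.0592/n) log Q = +0.04 − (0.0592/2)(-1.458) = +0.083 V.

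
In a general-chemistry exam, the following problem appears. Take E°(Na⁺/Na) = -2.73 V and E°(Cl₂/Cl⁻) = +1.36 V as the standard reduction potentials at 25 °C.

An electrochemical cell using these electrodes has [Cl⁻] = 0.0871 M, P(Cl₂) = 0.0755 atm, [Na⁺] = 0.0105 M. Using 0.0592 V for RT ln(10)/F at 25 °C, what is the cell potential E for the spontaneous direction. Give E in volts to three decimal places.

+4.237 V

Cl₂/Cl⁻ is the cathode (higher E°), Na⁺/Na the anode: E°cell = +1.36 − (-2.73) = +4.09 V, n = 2.
Overall: Cl₂(g) + 2 Na(s) → 2 Cl⁻(aq) + 2 Na⁺(aq)
Q = [Cl⁻]^2·[Na⁺]^2 / (P(Cl₂)); log Q = -4.956.
E = E° − (0.0592/n) log Q = +4.09 − (0.0592/2)(-4.956) = +4.237 V.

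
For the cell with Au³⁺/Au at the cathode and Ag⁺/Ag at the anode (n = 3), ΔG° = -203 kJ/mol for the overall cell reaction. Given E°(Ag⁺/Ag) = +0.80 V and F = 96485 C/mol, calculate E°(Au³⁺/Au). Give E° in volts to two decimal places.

+1.50 V

E°cell = −ΔG°/(nF) = −(-203×10³)/((3)(96485)) = +0.701 V.
Since Au³⁺/Au is the cathode and Ag⁺/Ag the anode, E°cell = E°(Au³⁺/Au) − E°(Ag⁺/Ag).
So E°(Au³⁺/Au) = E°cell + E°(Ag⁺/Ag) = +0.701 + (+0.80) = +1.50 V.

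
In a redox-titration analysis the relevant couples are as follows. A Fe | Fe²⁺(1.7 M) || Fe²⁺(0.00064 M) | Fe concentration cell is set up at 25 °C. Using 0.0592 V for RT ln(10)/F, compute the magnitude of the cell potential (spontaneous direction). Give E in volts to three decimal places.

For a concentration cell E°cell = 0. The 1.7 M side is the cathode (reduction is favoured where [Fe²⁺] is higher).
With n = 2, E = −(0.0592/2) log([Fe²⁺]ₐₙ/[Fe²⁺]꜀ₐₜ) = −(0.0592/2) log(0.00064/1.7) = −(0.0592/2)(-3.424) = +0.101 V.

+0.101 V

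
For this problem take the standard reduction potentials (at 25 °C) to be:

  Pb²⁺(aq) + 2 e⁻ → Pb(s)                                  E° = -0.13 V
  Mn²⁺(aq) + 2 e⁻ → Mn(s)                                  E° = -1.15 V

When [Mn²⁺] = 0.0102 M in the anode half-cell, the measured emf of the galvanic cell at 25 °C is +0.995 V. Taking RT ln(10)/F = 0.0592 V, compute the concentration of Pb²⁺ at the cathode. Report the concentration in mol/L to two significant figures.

0.0015 M

Pb²⁺/Pb is the cathode, Mn²⁺/Mn the anode: E°cell = +1.02 V, n = 2.
Overall reaction: Pb²⁺(aq) + Mn(s) → Pb(s) + Mn²⁺(aq); Q = [Mn²⁺]^1/[Pb²⁺]^1.
From E = E° − (0.0592/n) log Q: log Q = (E° − E)·n/0.0592 = (+1.02 − (+0.995))·2/0.0592 = 0.8446.
So 1·log[Pb²⁺] = 1·log(0.0102) − log Q = -1.9914 − (0.8446) = -2.8360; [Pb²⁺] = 10^(-2.8360) ≈ 0.0015 M.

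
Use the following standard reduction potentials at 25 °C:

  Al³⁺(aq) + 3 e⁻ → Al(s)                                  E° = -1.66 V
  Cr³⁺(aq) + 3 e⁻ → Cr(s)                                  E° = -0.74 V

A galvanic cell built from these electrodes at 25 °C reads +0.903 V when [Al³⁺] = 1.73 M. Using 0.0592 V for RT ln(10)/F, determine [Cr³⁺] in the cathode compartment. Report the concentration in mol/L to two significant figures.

Cr³⁺/Cr is the cathode, Al³⁺/Al the anode: E°cell = +0.92 V, n = 3.
Overall reaction: Cr³⁺(aq) + Al(s) → Cr(s) + Al³⁺(aq); Q = [Al³⁺]^1/[Cr³⁺]^1.
From E = E° − (0.0592/n) log Q: log Q = (E° − E)·n/0.0592 = (+0.92 − (+0.903))·3/0.0592 = 0.8615.
So 1·log[Cr³⁺] = 1·log(1.73) − log Q = 0.2380 − (0.8615) = -0.6235; [Cr³⁺] = 10^(-0.6235) ≈ 0.24 M.

0.24 M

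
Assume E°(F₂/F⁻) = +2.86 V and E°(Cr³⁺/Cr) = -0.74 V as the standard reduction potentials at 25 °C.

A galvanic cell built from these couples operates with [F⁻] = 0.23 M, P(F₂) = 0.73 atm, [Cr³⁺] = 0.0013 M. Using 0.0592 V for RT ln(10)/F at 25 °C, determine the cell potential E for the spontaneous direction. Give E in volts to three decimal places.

+3.691 V

F₂/F⁻ is the cathode (higher E°), Cr³⁺/Cr the anode: E°cell = +2.86 − (-0.74) = +3.60 V, n = 6.
Overall: 3 F₂(g) + 2 Cr(s) → 6 F⁻(aq) + 2 Cr³⁺(aq)
Q = [F⁻]^6·[Cr³⁺]^2 / (P(F₂)^3); log Q = -9.192.
E = E° − (0.0592/n) log Q = +3.60 − (0.0592/6)(-9.192) = +3.691 V.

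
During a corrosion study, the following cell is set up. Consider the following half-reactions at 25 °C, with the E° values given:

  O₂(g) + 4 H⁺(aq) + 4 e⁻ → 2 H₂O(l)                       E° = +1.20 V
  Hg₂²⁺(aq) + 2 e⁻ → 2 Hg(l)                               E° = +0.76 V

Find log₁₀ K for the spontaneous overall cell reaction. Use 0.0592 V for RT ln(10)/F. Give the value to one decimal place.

29.7

Cathode: O₂/H₂O; anode: Hg₂²⁺/Hg. E°cell = +0.44 V, n = 4.
log K = nE°cell / 0.0592 = (4)(+0.44) / 0.0592 = 29.7.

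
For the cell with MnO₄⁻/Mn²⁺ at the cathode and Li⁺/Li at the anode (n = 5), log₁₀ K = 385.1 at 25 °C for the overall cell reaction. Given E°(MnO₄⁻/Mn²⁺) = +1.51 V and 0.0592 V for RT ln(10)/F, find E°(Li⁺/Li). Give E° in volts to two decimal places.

E°cell = (0.0592/n)·log K = (0.0592/5)(385.1) = +4.560 V.
Since MnO₄⁻/Mn²⁺ is the cathode and Li⁺/Li the anode, E°cell = E°(MnO₄⁻/Mn²⁺) − E°(Li⁺/Li).
So E°(Li⁺/Li) = E°(MnO₄⁻/Mn²⁺) − E°cell = (+1.51) − (+4.560) = -3.05 V.

-3.05 V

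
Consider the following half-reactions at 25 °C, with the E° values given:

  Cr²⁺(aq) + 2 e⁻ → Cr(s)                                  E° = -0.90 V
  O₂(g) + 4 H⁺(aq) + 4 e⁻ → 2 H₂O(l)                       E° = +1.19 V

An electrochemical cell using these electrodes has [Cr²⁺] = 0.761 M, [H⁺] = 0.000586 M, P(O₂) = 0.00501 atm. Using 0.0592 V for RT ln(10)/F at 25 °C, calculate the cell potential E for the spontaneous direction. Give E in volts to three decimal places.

O₂/H₂O is the cathode (higher E°), Cr²⁺/Cr the anode: E°cell = +1.19 − (-0.90) = +2.09 V, n = 4.
Overall: O₂(g) + 4 H⁺(aq) + 2 Cr(s) → 2 H₂O(l) + 2 Cr²⁺(aq)
Q = [Cr²⁺]^2 / (P(O₂)·[H⁺]^4); log Q = 14.991.
E = E° − (0.0592/n) log Q = +2.09 − (0.0592/4)(14.991) = +1.868 V.

+1.868 V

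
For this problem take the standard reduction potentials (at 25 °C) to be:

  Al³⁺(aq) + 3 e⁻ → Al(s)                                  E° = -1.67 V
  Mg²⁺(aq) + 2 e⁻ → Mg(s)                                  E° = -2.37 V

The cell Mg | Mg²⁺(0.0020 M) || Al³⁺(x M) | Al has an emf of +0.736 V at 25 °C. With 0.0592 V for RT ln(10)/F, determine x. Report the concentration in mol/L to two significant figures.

Al³⁺/Al is the cathode, Mg²⁺/Mg the anode: E°cell = +0.70 V, n = 6.
Overall reaction: 2 Al³⁺(aq) + 3 Mg(s) → 2 Al(s) + 3 Mg²⁺(aq); Q = [Mg²⁺]^3/[Al³⁺]^2.
From E = E° − (0.0592/n) log Q: log Q = (E° − E)·n/0.0592 = (+0.70 − (+0.736))·6/0.0592 = -3.6486.
So 2·log[Al³⁺] = 3·log(0.002) − log Q = -8.0969 − (-3.6486) = -4.4483; log[Al³⁺] = -4.4483 / 2 = -2.2241; [Al³⁺] = 10^(-2.2241) ≈ 0.0060 M.

0.0060 M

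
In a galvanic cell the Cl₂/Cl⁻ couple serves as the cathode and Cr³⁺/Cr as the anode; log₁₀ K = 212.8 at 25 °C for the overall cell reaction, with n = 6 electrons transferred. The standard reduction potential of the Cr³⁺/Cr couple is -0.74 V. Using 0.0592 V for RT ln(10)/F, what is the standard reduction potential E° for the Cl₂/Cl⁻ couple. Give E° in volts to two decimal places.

+1.36 V

E°cell = (0.0592/n)·log K = (0.0592/6)(212.8) = +2.100 V.
Since Cl₂/Cl⁻ is the cathode and Cr³⁺/Cr the anode, E°cell = E°(Cl₂/Cl⁻) − E°(Cr³⁺/Cr).
So E°(Cl₂/Cl⁻) = E°cell + E°(Cr³⁺/Cr) = +2.100 + (-0.74) = +1.36 V.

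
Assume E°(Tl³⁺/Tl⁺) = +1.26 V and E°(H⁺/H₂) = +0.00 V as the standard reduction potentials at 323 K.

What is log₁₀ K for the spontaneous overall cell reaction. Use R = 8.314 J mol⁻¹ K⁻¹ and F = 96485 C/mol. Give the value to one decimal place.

Cathode: Tl³⁺/Tl⁺; anode: H⁺/H₂. E°cell = (+1.26) − (+0.00) = +1.26 V, with n = 2.
ΔG° = −nFE° = −RT ln K, so ln K = nFE°/(RT) = (2)(96485)(+1.26) / ((8.314)(323)) = 90.542.
log₁₀ K = 90.542 / ln 10 = 39.3.

39.3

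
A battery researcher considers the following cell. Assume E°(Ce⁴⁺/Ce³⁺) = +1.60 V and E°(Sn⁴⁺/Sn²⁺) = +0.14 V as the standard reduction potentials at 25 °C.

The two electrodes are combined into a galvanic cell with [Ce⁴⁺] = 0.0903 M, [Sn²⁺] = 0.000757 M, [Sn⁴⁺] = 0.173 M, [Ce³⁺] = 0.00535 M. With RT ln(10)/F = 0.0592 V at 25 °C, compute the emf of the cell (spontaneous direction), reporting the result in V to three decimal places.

Ce⁴⁺/Ce³⁺ is the cathode (higher E°), Sn⁴⁺/Sn²⁺ the anode: E°cell = +1.60 − (+0.14) = +1.46 V, n = 2.
Overall: 2 Ce⁴⁺(aq) + Sn²⁺(aq) → 2 Ce³⁺(aq) + Sn⁴⁺(aq)
Q = [Ce³⁺]^2·[Sn⁴⁺] / ([Ce⁴⁺]^2·[Sn²⁺]); log Q = -0.096.
E = E° − (0.0592/n) log Q = +1.46 − (0.0592/2)(-0.096) = +1.463 V.

+1.463 V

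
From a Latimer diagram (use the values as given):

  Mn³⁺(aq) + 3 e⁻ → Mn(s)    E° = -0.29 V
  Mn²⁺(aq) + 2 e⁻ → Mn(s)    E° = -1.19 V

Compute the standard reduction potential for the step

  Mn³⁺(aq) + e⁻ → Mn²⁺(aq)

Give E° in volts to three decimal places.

Sequential free energies add, so n₃E°₃ = n₁E°₁ + n₂E°₂.
With n₃ = 3, and the known step contributing 2×(-1.19) V, the unknown satisfies 1·E° = 3×(-0.29) − 2×(-1.19) = +1.510.
E° = +1.510 / 1 = +1.510 V.

+1.510 V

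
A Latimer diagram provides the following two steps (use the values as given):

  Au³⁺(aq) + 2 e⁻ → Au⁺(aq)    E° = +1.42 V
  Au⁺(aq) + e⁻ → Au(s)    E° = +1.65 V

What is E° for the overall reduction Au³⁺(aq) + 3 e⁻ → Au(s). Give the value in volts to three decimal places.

+1.497 V

Since ΔG° = −nFE° is additive over sequential reductions, n₃E°₃ = n₁E°₁ + n₂E°₂.
E°₃ = (2×+1.42 + 1×+1.65) / 3 = (+4.490) / 3 = +1.497 V.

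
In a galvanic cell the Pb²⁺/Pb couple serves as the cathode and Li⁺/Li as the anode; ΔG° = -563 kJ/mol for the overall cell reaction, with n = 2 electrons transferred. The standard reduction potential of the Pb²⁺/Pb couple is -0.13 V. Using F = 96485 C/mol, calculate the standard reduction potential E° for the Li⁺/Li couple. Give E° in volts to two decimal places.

-3.05 V

E°cell = −ΔG°/(nF) = −(-563×10³)/((2)(96485)) = +2.918 V.
Since Pb²⁺/Pb is the cathode and Li⁺/Li the anode, E°cell = E°(Pb²⁺/Pb) − E°(Li⁺/Li).
So E°(Li⁺/Li) = E°(Pb²⁺/Pb) − E°cell = (-0.13) − (+2.918) = -3.05 V.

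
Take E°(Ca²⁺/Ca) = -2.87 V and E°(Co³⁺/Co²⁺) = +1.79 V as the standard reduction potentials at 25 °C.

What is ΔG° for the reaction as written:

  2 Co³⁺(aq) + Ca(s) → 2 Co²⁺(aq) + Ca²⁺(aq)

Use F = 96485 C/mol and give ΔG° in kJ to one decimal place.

-899.2 kJ

As written, Co³⁺/Co²⁺ is reduced (cathode) and Ca²⁺/Ca is oxidised (anode), so E°cell = (+1.79) − (-2.87) = +4.66 V.
Balancing electrons gives n = 2.
ΔG° = −nFE° = −(2)(96485)(+4.66) = -899,240 J = -899.2 kJ.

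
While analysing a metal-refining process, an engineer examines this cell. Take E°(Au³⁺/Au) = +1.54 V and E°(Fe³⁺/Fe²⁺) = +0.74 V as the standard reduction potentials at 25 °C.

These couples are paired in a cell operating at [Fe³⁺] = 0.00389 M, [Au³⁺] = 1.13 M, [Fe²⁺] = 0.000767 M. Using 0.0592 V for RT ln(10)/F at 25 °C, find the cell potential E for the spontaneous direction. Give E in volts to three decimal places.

+0.759 V

Au³⁺/Au is the cathode (higher E°), Fe³⁺/Fe²⁺ the anode: E°cell = +1.54 − (+0.74) = +0.80 V, n = 3.
Overall: Au³⁺(aq) + 3 Fe²⁺(aq) → Au(s) + 3 Fe³⁺(aq)
Q = [Fe³⁺]^3 / ([Au³⁺]·[Fe²⁺]^3); log Q = 2.062.
E = E° − (0.0592/n) log Q = +0.80 − (0.0592/3)(2.062) = +0.759 V.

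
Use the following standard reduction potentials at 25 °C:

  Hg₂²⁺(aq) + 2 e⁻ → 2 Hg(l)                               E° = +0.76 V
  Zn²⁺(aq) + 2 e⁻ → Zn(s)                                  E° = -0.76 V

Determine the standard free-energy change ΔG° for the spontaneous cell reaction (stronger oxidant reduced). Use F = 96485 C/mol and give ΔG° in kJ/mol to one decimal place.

-293.3 kJ/mol

Hg₂²⁺/Hg (E° = +0.76 V) is the cathode; Zn²⁺/Zn (E° = -0.76 V) is the anode, so E°cell = +1.52 V.
Balancing electrons gives n = 2 (lcm of 2 and 2).
ΔG° = −nFE° = −(2)(96485)(+1.52) = -293,314 J = -293.3 kJ/mol.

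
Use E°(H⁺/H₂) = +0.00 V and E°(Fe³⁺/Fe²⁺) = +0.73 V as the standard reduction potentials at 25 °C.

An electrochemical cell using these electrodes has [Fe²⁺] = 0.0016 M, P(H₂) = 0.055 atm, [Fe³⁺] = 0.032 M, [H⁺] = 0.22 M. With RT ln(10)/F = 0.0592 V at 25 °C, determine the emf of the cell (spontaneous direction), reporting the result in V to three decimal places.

+0.809 V

Fe³⁺/Fe²⁺ is the cathode (higher E°), H⁺/H₂ the anode: E°cell = +0.73 − (+0.00) = +0.73 V, n = 2.
Overall: 2 Fe³⁺(aq) + H₂(g) → 2 Fe²⁺(aq) + 2 H⁺(aq)
Q = [Fe²⁺]^2·[H⁺]^2 / ([Fe³⁺]^2·P(H₂)); log Q = -2.658.
E = E° − (0.0592/n) log Q = +0.73 − (0.0592/2)(-2.658) = +0.809 V.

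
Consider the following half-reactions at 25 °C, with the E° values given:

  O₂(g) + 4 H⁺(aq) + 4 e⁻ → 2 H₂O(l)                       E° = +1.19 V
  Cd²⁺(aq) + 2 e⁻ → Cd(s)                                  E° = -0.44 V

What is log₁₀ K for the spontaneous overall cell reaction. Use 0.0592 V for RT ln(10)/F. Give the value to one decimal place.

110.1

Cathode: O₂/H₂O; anode: Cd²⁺/Cd. E°cell = +1.63 V, n = 4.
log K = nE°cell / 0.0592 = (4)(+1.63) / 0.0592 = 110.1.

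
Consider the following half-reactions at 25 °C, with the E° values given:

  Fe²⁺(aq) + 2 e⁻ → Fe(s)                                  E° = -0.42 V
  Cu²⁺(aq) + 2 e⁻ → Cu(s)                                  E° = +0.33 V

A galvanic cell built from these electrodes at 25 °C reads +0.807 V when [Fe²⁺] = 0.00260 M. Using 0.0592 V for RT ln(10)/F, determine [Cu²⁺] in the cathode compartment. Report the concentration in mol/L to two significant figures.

Cu²⁺/Cu is the cathode, Fe²⁺/Fe the anode: E°cell = +0.75 V, n = 2.
Overall reaction: Cu²⁺(aq) + Fe(s) → Cu(s) + Fe²⁺(aq); Q = [Fe²⁺]^1/[Cu²⁺]^1.
From E = E° − (0.0592/n) log Q: log Q = (E° − E)·n/0.0592 = (+0.75 − (+0.807))·2/0.0592 = -1.9257.
So 1·log[Cu²⁺] = 1·log(0.0026) − log Q = -2.5850 − (-1.9257) = -0.6593; [Cu²⁺] = 10^(-0.6593) ≈ 0.22 M.

0.22 M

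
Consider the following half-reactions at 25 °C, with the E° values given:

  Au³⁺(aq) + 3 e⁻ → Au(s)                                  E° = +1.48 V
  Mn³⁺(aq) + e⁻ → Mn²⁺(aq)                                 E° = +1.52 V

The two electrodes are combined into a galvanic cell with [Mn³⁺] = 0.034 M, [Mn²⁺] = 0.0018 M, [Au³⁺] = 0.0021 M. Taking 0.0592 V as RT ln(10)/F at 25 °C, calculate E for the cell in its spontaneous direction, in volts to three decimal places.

Mn³⁺/Mn²⁺ is the cathode (higher E°), Au³⁺/Au the anode: E°cell = +1.52 − (+1.48) = +0.04 V, n = 3.
Overall: 3 Mn³⁺(aq) + Au(s) → 3 Mn²⁺(aq) + Au³⁺(aq)
Q = [Mn²⁺]^3·[Au³⁺] / ([Mn³⁺]^3); log Q = -6.506.
E = E° − (0.0592/n) log Q = +0.04 − (0.0592/3)(-6.506) = +0.168 V.

+0.168 V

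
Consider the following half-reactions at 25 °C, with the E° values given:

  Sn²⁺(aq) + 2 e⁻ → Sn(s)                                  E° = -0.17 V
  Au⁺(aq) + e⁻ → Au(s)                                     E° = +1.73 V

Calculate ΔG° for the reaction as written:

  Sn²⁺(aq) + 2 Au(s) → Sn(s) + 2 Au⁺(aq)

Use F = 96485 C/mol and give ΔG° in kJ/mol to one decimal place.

As written, Sn²⁺/Sn is reduced (cathode) and Au⁺/Au is oxidised (anode), so E°cell = (-0.17) − (+1.73) = -1.90 V.
Balancing electrons gives n = 2.
ΔG° = −nFE° = −(2)(96485)(-1.90) = 366,643 J = +366.6 kJ/mol.

+366.6 kJ/mol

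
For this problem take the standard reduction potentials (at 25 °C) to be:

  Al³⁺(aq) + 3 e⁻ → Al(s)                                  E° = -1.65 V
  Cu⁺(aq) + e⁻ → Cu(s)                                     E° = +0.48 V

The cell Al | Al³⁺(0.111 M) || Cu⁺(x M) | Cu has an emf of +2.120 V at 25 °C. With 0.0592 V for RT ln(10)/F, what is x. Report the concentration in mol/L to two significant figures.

0.33 M

Cu⁺/Cu is the cathode, Al³⁺/Al the anode: E°cell = +2.13 V, n = 3.
Overall reaction: 3 Cu⁺(aq) + Al(s) → 3 Cu(s) + Al³⁺(aq); Q = [Al³⁺]^1/[Cu⁺]^3.
From E = E° − (0.0592/n) log Q: log Q = (E° − E)·n/0.0592 = (+2.13 − (+2.120))·3/0.0592 = 0.5068.
So 3·log[Cu⁺] = 1·log(0.111) − log Q = -0.9547 − (0.5068) = -1.4615; log[Cu⁺] = -1.4615 / 3 = -0.4872; [Cu⁺] = 10^(-0.4872) ≈ 0.33 M.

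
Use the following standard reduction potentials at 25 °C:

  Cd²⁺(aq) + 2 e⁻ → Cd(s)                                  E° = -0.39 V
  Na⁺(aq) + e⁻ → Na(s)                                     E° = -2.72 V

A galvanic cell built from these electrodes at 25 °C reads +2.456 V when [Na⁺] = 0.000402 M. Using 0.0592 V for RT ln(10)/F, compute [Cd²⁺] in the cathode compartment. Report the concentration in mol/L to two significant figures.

Cd²⁺/Cd is the cathode, Na⁺/Na the anode: E°cell = +2.33 V, n = 2.
Overall reaction: Cd²⁺(aq) + 2 Na(s) → Cd(s) + 2 Na⁺(aq); Q = [Na⁺]^2/[Cd²⁺]^1.
From E = E° − (0.0592/n) log Q: log Q = (E° − E)·n/0.0592 = (+2.33 − (+2.456))·2/0.0592 = -4.2568.
So 1·log[Cd²⁺] = 2·log(0.000402) − log Q = -6.7915 − (-4.2568) = -2.5347; [Cd²⁺] = 10^(-2.5347) ≈ 0.0029 M.

0.0029 M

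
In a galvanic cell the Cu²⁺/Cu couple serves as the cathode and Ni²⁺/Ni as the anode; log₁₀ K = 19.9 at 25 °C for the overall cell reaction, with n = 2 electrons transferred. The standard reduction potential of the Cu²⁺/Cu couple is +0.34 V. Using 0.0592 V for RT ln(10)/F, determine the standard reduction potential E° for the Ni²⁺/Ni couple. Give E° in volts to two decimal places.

-0.25 V

E°cell = (0.0592/n)·log K = (0.0592/2)(19.9) = +0.589 V.
Since Cu²⁺/Cu is the cathode and Ni²⁺/Ni the anode, E°cell = E°(Cu²⁺/Cu) − E°(Ni²⁺/Ni).
So E°(Ni²⁺/Ni) = E°(Cu²⁺/Cu) − E°cell = (+0.34) − (+0.589) = -0.25 V.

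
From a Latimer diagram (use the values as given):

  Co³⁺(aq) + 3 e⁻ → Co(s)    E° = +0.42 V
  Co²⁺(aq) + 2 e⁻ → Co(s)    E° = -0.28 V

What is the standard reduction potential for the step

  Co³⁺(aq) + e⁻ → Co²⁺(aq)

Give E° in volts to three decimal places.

Sequential free energies add, so n₃E°₃ = n₁E°₁ + n₂E°₂.
With n₃ = 3, and the known step contributing 2×(-0.28) V, the unknown satisfies 1·E° = 3×(+0.42) − 2×(-0.28) = +1.820.
E° = +1.820 / 1 = +1.820 V.

+1.820 V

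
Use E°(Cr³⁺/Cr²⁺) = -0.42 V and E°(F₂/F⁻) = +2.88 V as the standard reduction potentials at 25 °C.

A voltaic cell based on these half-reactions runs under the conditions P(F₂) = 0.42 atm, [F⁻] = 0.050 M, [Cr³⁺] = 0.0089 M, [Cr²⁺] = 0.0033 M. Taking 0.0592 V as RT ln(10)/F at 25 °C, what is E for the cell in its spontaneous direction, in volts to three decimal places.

F₂/F⁻ is the cathode (higher E°), Cr³⁺/Cr²⁺ the anode: E°cell = +2.88 − (-0.42) = +3.30 V, n = 2.
Overall: F₂(g) + 2 Cr²⁺(aq) → 2 F⁻(aq) + 2 Cr³⁺(aq)
Q = [F⁻]^2·[Cr³⁺]^2 / (P(F₂)·[Cr²⁺]^2); log Q = -1.364.
E = E° − (0.0592/n) log Q = +3.30 − (0.0592/2)(-1.364) = +3.340 V.

+3.340 V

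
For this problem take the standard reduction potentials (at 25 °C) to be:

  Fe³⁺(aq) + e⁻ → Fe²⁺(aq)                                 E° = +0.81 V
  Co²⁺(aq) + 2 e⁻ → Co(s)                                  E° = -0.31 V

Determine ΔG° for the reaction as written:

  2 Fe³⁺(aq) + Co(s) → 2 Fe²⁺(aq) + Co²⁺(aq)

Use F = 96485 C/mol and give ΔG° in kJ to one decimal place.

As written, Fe³⁺/Fe²⁺ is reduced (cathode) and Co²⁺/Co is oxidised (anode), so E°cell = (+0.81) − (-0.31) = +1.12 V.
Balancing electrons gives n = 2.
ΔG° = −nFE° = −(2)(96485)(+1.12) = -216,126 J = -216.1 kJ.

-216.1 kJ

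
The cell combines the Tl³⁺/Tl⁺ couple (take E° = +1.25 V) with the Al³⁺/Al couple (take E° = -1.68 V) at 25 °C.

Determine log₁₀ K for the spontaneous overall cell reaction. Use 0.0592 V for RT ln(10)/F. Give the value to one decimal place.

297.0

Cathode: Tl³⁺/Tl⁺; anode: Al³⁺/Al. E°cell = +2.93 V, n = 6.
log K = nE°cell / 0.0592 = (6)(+2.93) / 0.0592 = 297.0.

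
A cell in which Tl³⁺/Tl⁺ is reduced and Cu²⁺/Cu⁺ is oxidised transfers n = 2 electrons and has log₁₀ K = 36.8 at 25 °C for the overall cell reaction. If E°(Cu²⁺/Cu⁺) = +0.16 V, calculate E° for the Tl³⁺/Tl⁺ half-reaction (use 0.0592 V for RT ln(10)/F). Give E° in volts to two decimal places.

E°cell = (0.0592/n)·log K = (0.0592/2)(36.8) = +1.089 V.
Since Tl³⁺/Tl⁺ is the cathode and Cu²⁺/Cu⁺ the anode, E°cell = E°(Tl³⁺/Tl⁺) − E°(Cu²⁺/Cu⁺).
So E°(Tl³⁺/Tl⁺) = E°cell + E°(Cu²⁺/Cu⁺) = +1.089 + (+0.16) = +1.25 V.

+1.25 V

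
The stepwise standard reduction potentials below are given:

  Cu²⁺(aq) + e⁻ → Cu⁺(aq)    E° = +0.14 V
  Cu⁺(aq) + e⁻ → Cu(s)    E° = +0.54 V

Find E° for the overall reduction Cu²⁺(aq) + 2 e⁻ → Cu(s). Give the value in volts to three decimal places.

+0.340 V

Standard free energies of sequential steps add: ΔG°₃ = ΔG°₁ + ΔG°₂, so n₃E°₃ = n₁E°₁ + n₂E°₂.
E°₃ = (1×+0.14 + 1×+0.54) / 2 = (+0.680) / 2 = +0.340 V.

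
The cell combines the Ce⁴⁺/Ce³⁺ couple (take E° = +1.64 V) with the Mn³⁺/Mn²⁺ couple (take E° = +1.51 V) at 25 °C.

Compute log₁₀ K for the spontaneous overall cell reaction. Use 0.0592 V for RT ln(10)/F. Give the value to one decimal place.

Cathode: Ce⁴⁺/Ce³⁺; anode: Mn³⁺/Mn²⁺. E°cell = +0.13 V, n = 1.
log K = nE°cell / 0.0592 = (1)(+0.13) / 0.0592 = 2.2.

2.2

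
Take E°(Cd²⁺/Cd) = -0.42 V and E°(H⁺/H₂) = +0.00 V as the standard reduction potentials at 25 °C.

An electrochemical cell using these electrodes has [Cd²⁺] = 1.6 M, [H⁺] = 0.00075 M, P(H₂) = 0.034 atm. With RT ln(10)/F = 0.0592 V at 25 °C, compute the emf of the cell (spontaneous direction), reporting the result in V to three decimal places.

+0.272 V

H⁺/H₂ is the cathode (higher E°), Cd²⁺/Cd the anode: E°cell = +0.00 − (-0.42) = +0.42 V, n = 2.
Overall: 2 H⁺(aq) + Cd(s) → H₂(g) + Cd²⁺(aq)
Q = P(H₂)·[Cd²⁺] / ([H⁺]^2); log Q = 4.985.
E = E° − (0.0592/n) log Q = +0.42 − (0.0592/2)(4.985) = +0.272 V.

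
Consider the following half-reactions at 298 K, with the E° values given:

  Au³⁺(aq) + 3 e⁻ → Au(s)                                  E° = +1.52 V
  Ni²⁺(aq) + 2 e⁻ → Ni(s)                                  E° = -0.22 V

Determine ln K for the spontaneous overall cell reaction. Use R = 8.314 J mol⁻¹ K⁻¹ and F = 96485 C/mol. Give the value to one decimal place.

406.6

Cathode: Au³⁺/Au; anode: Ni²⁺/Ni. E°cell = (+1.52) − (-0.22) = +1.74 V, with n = 6.
ΔG° = −nFE° = −RT ln K, so ln K = nFE°/(RT) = (6)(96485)(+1.74) / ((8.314)(298)) = 406.569.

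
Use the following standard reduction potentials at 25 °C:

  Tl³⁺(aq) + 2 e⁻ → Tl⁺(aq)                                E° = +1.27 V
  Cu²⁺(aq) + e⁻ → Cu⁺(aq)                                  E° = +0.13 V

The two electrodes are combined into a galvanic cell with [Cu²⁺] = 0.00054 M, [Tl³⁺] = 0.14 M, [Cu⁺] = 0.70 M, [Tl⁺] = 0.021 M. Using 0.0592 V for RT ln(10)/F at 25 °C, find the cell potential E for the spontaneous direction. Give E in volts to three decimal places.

+1.349 V

Tl³⁺/Tl⁺ is the cathode (higher E°), Cu²⁺/Cu⁺ the anode: E°cell = +1.27 − (+0.13) = +1.14 V, n = 2.
Overall: Tl³⁺(aq) + 2 Cu⁺(aq) → Tl⁺(aq) + 2 Cu²⁺(aq)
Q = [Tl⁺]·[Cu²⁺]^2 / ([Tl³⁺]·[Cu⁺]^2); log Q = -7.049.
E = E° − (0.0592/n) log Q = +1.14 − (0.0592/2)(-7.049) = +1.349 V.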